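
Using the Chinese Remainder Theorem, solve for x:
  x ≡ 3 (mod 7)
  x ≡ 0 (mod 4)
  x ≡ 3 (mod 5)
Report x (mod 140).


Moduli 7, 4, 5 are pairwise coprime; by CRT there is a unique solution modulo M = 7 · 4 · 5 = 140.
Solve pairwise, accumulating the modulus:
  Start with x ≡ 3 (mod 7).
  Combine with x ≡ 0 (mod 4): since gcd(7, 4) = 1, we get a unique residue mod 28.
    Write x = 3 + 7·t and substitute into x ≡ 0 (mod 4): 7·t ≡ 0 − 3 = -3 (mod 4).
    Reduce coefficients mod 4: 3·t ≡ 1 (mod 4).
    The inverse of 3 mod 4 is 3 (since 3·3 = 9 = 2·4 + 1), so t ≡ 3·1 = 3 ≡ 3 (mod 4).
    Then x = 3 + 7·3 = 24, valid modulo lcm(7, 4) = 28: x ≡ 24 (mod 28).
  Combine with x ≡ 3 (mod 5): since gcd(28, 5) = 1, we get a unique residue mod 140.
    Write x = 24 + 28·t and substitute into x ≡ 3 (mod 5): 28·t ≡ 3 − 24 = -21 (mod 5).
    Reduce coefficients mod 5: 3·t ≡ 4 (mod 5).
    The inverse of 3 mod 5 is 2 (since 3·2 = 6 = 1·5 + 1), so t ≡ 2·4 = 8 ≡ 3 (mod 5).
    Then x = 24 + 28·3 = 108, valid modulo lcm(28, 5) = 140: x ≡ 108 (mod 140).
Verify: 108 mod 7 = 3 ✓, 108 mod 4 = 0 ✓, 108 mod 5 = 3 ✓.

x ≡ 108 (mod 140).


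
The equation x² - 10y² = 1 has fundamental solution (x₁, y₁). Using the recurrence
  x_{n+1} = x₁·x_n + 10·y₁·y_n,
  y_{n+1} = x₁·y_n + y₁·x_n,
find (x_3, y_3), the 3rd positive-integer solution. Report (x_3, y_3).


Step 1: Find the fundamental solution (x₁, y₁) of x² - 10y² = 1.
  Expand √10 as a continued fraction. a₀ = ⌊√10⌋ = 3; iterate m_{k+1} = d_k·a_k − m_k, d_{k+1} = (10 − m_{k+1}²)/d_k, a_{k+1} = ⌊(a₀ + m_{k+1})/d_{k+1}⌋ (starting m₀ = 0, d₀ = 1), with convergents p_k = a_k·p_{k-1} + p_{k-2}, q_k = a_k·q_{k-1} + q_{k-2} (p₋₁ = 1, q₋₁ = 0):
  k = 0: a₀ = 3; p₀/q₀ = 3/1; p₀² − 10·q₀² = 9 − 10 = -1.
  k = 1: m = 3, d = 1, a = ⌊(3 + 3)/1⌋ = 6; p/q = (6·3 + 1)/(6·1 + 0) = 19/6; p² − 10·q² = 361 − 360 = 1.
  The first convergent with p² − 10·q² = 1 gives the fundamental solution (x₁, y₁) = (19, 6).
Step 2: Apply the recurrence (x_{n+1}, y_{n+1}) = (x₁x_n + 10y₁y_n, x₁y_n + y₁x_n) repeatedly.
  From (x_1, y_1) = (19, 6): x_2 = 19·19 + 10·6·6 = 721; y_2 = 19·6 + 6·19 = 228.
  From (x_2, y_2) = (721, 228): x_3 = 19·721 + 10·6·228 = 27379; y_3 = 19·228 + 6·721 = 8658.
Step 3: Verify x_3² - 10·y_3² = 749609641 - 749609640 = 1 (should be 1). ✓

(x_1, y_1) = (19, 6); (x_3, y_3) = (27379, 8658).


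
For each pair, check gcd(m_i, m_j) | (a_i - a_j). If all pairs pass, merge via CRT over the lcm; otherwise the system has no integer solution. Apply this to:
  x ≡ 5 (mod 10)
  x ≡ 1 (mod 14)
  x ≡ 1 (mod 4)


Moduli 10, 14, 4 are not pairwise coprime, so CRT works modulo lcm(m_i) when all pairwise compatibility conditions hold.
Pairwise compatibility: gcd(m_i, m_j) must divide a_i - a_j for every pair.
Merge one congruence at a time:
  Start: x ≡ 5 (mod 10).
  Combine with x ≡ 1 (mod 14): gcd(10, 14) = 2; 1 - 5 = -4, which IS divisible by 2, so compatible.
    Write x = 5 + 10·t and substitute into x ≡ 1 (mod 14): 10·t ≡ 1 − 5 = -4 (mod 14).
    Divide the congruence (and modulus) by g = 2: 5·t ≡ -2 (mod 7).
    Reduce coefficients mod 7: 5·t ≡ 5 (mod 7).
    The inverse of 5 mod 7 is 3 (since 5·3 = 15 = 2·7 + 1), so t ≡ 3·5 = 15 ≡ 1 (mod 7).
    Then x = 5 + 10·1 = 15, valid modulo lcm(10, 14) = 70: x ≡ 15 (mod 70).
  Combine with x ≡ 1 (mod 4): gcd(70, 4) = 2; 1 - 15 = -14, which IS divisible by 2, so compatible.
    Write x = 15 + 70·t and substitute into x ≡ 1 (mod 4): 70·t ≡ 1 − 15 = -14 (mod 4).
    Divide the congruence (and modulus) by g = 2: 35·t ≡ -7 (mod 2).
    Reduce coefficients mod 2: 1·t ≡ 1 (mod 2).
    So t ≡ 1 (mod 2).
    Then x = 15 + 70·1 = 85, valid modulo lcm(70, 4) = 140: x ≡ 85 (mod 140).
Verify: 85 mod 10 = 5, 85 mod 14 = 1, 85 mod 4 = 1.

x ≡ 85 (mod 140).


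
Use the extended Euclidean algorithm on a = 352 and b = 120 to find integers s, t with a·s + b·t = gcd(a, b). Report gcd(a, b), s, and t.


Euclidean algorithm on (352, 120) — divide until remainder is 0:
  352 = 2 · 120 + 112
  120 = 1 · 112 + 8
  112 = 14 · 8 + 0
gcd(352, 120) = 8.
Track Bezout coefficients alongside the remainders: start with r₀ = 352 = a·1 + b·0 (s = 1, t = 0) and r₁ = 120 = a·0 + b·1 (s = 0, t = 1); each new remainder r_{k+1} = r_{k-1} − q_k·r_k inherits s_{k+1} = s_{k-1} − q_k·s_k, t_{k+1} = t_{k-1} − q_k·t_k, so r_k = a·s_k + b·t_k at every step:
  q = 2: r = 112, s = 1 − 2·0 = 1, t = 0 − 2·1 = -2  (check: 352·1 + 120·(-2) = 112)
  q = 1: r = 8, s = 0 − 1·1 = -1, t = 1 − 1·(-2) = 3  (check: 352·(-1) + 120·3 = 8)
The row with r = 8 (the gcd) gives the Bezout coefficients s = -1, t = 3.
Result: 352 · (-1) + 120 · (3) = 8.

gcd(352, 120) = 8; s = -1, t = 3 (check: 352·(-1) + 120·3 = 8).


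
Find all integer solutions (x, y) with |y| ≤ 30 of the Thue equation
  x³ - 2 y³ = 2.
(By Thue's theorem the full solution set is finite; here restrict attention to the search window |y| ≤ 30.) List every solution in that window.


The equation is x³ - 2y³ = 2. For fixed y, x³ = 2·y³ + 2, so a solution requires the RHS to be a perfect cube.
Strategy: iterate y from -30 to 30, compute RHS = 2·y³ + 2, and check whether it is a (positive or negative) perfect cube.
Check small values of y:
  y = 0: RHS = 2 is not a perfect cube.
  y = 1: RHS = 4 is not a perfect cube.
  y = -1: RHS = 0 = (0)³ ⇒ x = 0 works.
  y = 2: RHS = 18 is not a perfect cube.
  y = -2: RHS = -14 is not a perfect cube.
  y = 3: RHS = 56 is not a perfect cube.
  y = -3: RHS = -52 is not a perfect cube.
Continuing the search up to |y| = 30 finds no further solutions beyond those listed.
Collected solutions: (0, -1).

Solutions (with |y| ≤ 30): (0, -1).


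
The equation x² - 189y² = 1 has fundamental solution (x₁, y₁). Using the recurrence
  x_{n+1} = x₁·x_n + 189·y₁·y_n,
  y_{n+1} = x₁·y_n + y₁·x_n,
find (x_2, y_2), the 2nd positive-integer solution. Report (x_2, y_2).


Step 1: Find the fundamental solution (x₁, y₁) of x² - 189y² = 1.
  Expand √189 as a continued fraction. a₀ = ⌊√189⌋ = 13; iterate m_{k+1} = d_k·a_k − m_k, d_{k+1} = (189 − m_{k+1}²)/d_k, a_{k+1} = ⌊(a₀ + m_{k+1})/d_{k+1}⌋ (starting m₀ = 0, d₀ = 1), with convergents p_k = a_k·p_{k-1} + p_{k-2}, q_k = a_k·q_{k-1} + q_{k-2} (p₋₁ = 1, q₋₁ = 0):
  k = 0: a₀ = 13; p₀/q₀ = 13/1; p₀² − 189·q₀² = 169 − 189 = -20.
  k = 1: m = 13, d = 20, a = ⌊(13 + 13)/20⌋ = 1; p/q = (1·13 + 1)/(1·1 + 0) = 14/1; p² − 189·q² = 196 − 189 = 7.
  k = 2: m = 7, d = 7, a = ⌊(13 + 7)/7⌋ = 2; p/q = (2·14 + 13)/(2·1 + 1) = 41/3; p² − 189·q² = 1681 − 1701 = -20.
  k = 3: m = 7, d = 20, a = ⌊(13 + 7)/20⌋ = 1; p/q = (1·41 + 14)/(1·3 + 1) = 55/4; p² − 189·q² = 3025 − 3024 = 1.
  The first convergent with p² − 189·q² = 1 gives the fundamental solution (x₁, y₁) = (55, 4).
Step 2: Apply the recurrence (x_{n+1}, y_{n+1}) = (x₁x_n + 189y₁y_n, x₁y_n + y₁x_n) repeatedly.
  From (x_1, y_1) = (55, 4): x_2 = 55·55 + 189·4·4 = 6049; y_2 = 55·4 + 4·55 = 440.
Step 3: Verify x_2² - 189·y_2² = 36590401 - 36590400 = 1 (should be 1). ✓

(x_1, y_1) = (55, 4); (x_2, y_2) = (6049, 440).


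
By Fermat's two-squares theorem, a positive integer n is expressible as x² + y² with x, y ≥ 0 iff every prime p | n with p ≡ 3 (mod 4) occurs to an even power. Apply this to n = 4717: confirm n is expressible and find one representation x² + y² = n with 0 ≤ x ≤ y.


Step 1: Factor n = 4717 = 53 · 89.
Step 2: Check the mod-4 condition on each prime factor: 53 ≡ 1 (mod 4), exponent 1; 89 ≡ 1 (mod 4), exponent 1.
All primes ≡ 3 (mod 4) appear to even exponent (or don't appear), so by the two-squares theorem n IS expressible as a sum of two squares.
Step 3: Build a representation. Here n = 53 · 89 is a product of primes ≡ 1 (mod 4). Each prime p ≡ 1 (mod 4) is itself a sum of two squares; find a² by testing p − a² for a perfect square:
  53: 53 − 1² = 52, 53 − 2² = 49 = 7² ⇒ 53 = 2² + 7².
  89: 89 − 1² = 88, 89 − 2² = 85, 89 − 3² = 80, 89 − 4² = 73, 89 − 5² = 64 = 8² ⇒ 89 = 5² + 8².
  Combine using the Brahmagupta–Fibonacci identity (a² + b²)(c² + d²) = (ac − bd)² + (ad + bc)² = (ac + bd)² + (ad − bc)²:
  53 · 89 = 4717: from (2² + 7²)(5² + 8²), take (2·5 − 7·8, 2·8 + 7·5) = (10 − 56, 16 + 35) = (-46, 51); dropping signs (only squares matter) gives (46, 51); check 46² + 51² = 2116 + 2601 = 4717 ✓.
Step 4: Order so x ≤ y and verify: 46² + 51² = 2116 + 2601 = 4717 = n. ✓

n = 4717 = 46² + 51² (one valid representation with x ≤ y).


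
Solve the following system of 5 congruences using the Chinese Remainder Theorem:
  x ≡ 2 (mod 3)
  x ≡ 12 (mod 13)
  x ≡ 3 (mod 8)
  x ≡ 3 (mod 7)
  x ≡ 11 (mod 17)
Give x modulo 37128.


Product of moduli M = 3 · 13 · 8 · 7 · 17 = 37128.
Merge one congruence at a time:
  Start: x ≡ 2 (mod 3).
  Combine with x ≡ 12 (mod 13); new modulus lcm = 39.
    Write x = 2 + 3·t and substitute into x ≡ 12 (mod 13): 3·t ≡ 12 − 2 = 10 (mod 13).
    The inverse of 3 mod 13 is 9 (since 3·9 = 27 = 2·13 + 1), so t ≡ 9·10 = 90 ≡ 12 (mod 13).
    Then x = 2 + 3·12 = 38, valid modulo lcm(3, 13) = 39: x ≡ 38 (mod 39).
  Combine with x ≡ 3 (mod 8); new modulus lcm = 312.
    Write x = 38 + 39·t and substitute into x ≡ 3 (mod 8): 39·t ≡ 3 − 38 = -35 (mod 8).
    Reduce coefficients mod 8: 7·t ≡ 5 (mod 8).
    The inverse of 7 mod 8 is 7 (since 7·7 = 49 = 6·8 + 1), so t ≡ 7·5 = 35 ≡ 3 (mod 8).
    Then x = 38 + 39·3 = 155, valid modulo lcm(39, 8) = 312: x ≡ 155 (mod 312).
  Combine with x ≡ 3 (mod 7); new modulus lcm = 2184.
    Write x = 155 + 312·t and substitute into x ≡ 3 (mod 7): 312·t ≡ 3 − 155 = -152 (mod 7).
    Reduce coefficients mod 7: 4·t ≡ 2 (mod 7).
    The inverse of 4 mod 7 is 2 (since 4·2 = 8 = 1·7 + 1), so t ≡ 2·2 = 4 ≡ 4 (mod 7).
    Then x = 155 + 312·4 = 1403, valid modulo lcm(312, 7) = 2184: x ≡ 1403 (mod 2184).
  Combine with x ≡ 11 (mod 17); new modulus lcm = 37128.
    Write x = 1403 + 2184·t and substitute into x ≡ 11 (mod 17): 2184·t ≡ 11 − 1403 = -1392 (mod 17).
    Reduce coefficients mod 17: 8·t ≡ 2 (mod 17).
    The inverse of 8 mod 17 is 15 (since 8·15 = 120 = 7·17 + 1), so t ≡ 15·2 = 30 ≡ 13 (mod 17).
    Then x = 1403 + 2184·13 = 29795, valid modulo lcm(2184, 17) = 37128: x ≡ 29795 (mod 37128).
Verify against each original: 29795 mod 3 = 2, 29795 mod 13 = 12, 29795 mod 8 = 3, 29795 mod 7 = 3, 29795 mod 17 = 11.

x ≡ 29795 (mod 37128).


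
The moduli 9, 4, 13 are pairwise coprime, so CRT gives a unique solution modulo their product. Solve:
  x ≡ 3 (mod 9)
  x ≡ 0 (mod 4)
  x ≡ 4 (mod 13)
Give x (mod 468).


Moduli 9, 4, 13 are pairwise coprime; by CRT there is a unique solution modulo M = 9 · 4 · 13 = 468.
Solve pairwise, accumulating the modulus:
  Start with x ≡ 3 (mod 9).
  Combine with x ≡ 0 (mod 4): since gcd(9, 4) = 1, we get a unique residue mod 36.
    Write x = 3 + 9·t and substitute into x ≡ 0 (mod 4): 9·t ≡ 0 − 3 = -3 (mod 4).
    Reduce coefficients mod 4: 1·t ≡ 1 (mod 4).
    So t ≡ 1 (mod 4).
    Then x = 3 + 9·1 = 12, valid modulo lcm(9, 4) = 36: x ≡ 12 (mod 36).
  Combine with x ≡ 4 (mod 13): since gcd(36, 13) = 1, we get a unique residue mod 468.
    Write x = 12 + 36·t and substitute into x ≡ 4 (mod 13): 36·t ≡ 4 − 12 = -8 (mod 13).
    Reduce coefficients mod 13: 10·t ≡ 5 (mod 13).
    The inverse of 10 mod 13 is 4 (since 10·4 = 40 = 3·13 + 1), so t ≡ 4·5 = 20 ≡ 7 (mod 13).
    Then x = 12 + 36·7 = 264, valid modulo lcm(36, 13) = 468: x ≡ 264 (mod 468).
Verify: 264 mod 9 = 3 ✓, 264 mod 4 = 0 ✓, 264 mod 13 = 4 ✓.

x ≡ 264 (mod 468).


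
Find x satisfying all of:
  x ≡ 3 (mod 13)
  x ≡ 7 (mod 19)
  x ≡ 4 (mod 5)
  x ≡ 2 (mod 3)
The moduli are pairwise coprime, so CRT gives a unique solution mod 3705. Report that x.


Product of moduli M = 13 · 19 · 5 · 3 = 3705.
Merge one congruence at a time:
  Start: x ≡ 3 (mod 13).
  Combine with x ≡ 7 (mod 19); new modulus lcm = 247.
    Write x = 3 + 13·t and substitute into x ≡ 7 (mod 19): 13·t ≡ 7 − 3 = 4 (mod 19).
    The inverse of 13 mod 19 is 3 (since 13·3 = 39 = 2·19 + 1), so t ≡ 3·4 = 12 ≡ 12 (mod 19).
    Then x = 3 + 13·12 = 159, valid modulo lcm(13, 19) = 247: x ≡ 159 (mod 247).
  Combine with x ≡ 4 (mod 5); new modulus lcm = 1235.
    Write x = 159 + 247·t and substitute into x ≡ 4 (mod 5): 247·t ≡ 4 − 159 = -155 (mod 5).
    Reduce coefficients mod 5: 2·t ≡ 0 (mod 5).
    The inverse of 2 mod 5 is 3 (since 2·3 = 6 = 1·5 + 1), so t ≡ 3·0 = 0 ≡ 0 (mod 5).
    Then x = 159 + 247·0 = 159, valid modulo lcm(247, 5) = 1235: x ≡ 159 (mod 1235).
  Combine with x ≡ 2 (mod 3); new modulus lcm = 3705.
    Write x = 159 + 1235·t and substitute into x ≡ 2 (mod 3): 1235·t ≡ 2 − 159 = -157 (mod 3).
    Reduce coefficients mod 3: 2·t ≡ 2 (mod 3).
    The inverse of 2 mod 3 is 2 (since 2·2 = 4 = 1·3 + 1), so t ≡ 2·2 = 4 ≡ 1 (mod 3).
    Then x = 159 + 1235·1 = 1394, valid modulo lcm(1235, 3) = 3705: x ≡ 1394 (mod 3705).
Verify against each original: 1394 mod 13 = 3, 1394 mod 19 = 7, 1394 mod 5 = 4, 1394 mod 3 = 2.

x ≡ 1394 (mod 3705).


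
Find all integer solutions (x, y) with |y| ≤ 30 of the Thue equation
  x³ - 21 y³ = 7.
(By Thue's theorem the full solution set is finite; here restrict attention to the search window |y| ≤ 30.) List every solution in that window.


The equation is x³ - 21y³ = 7. For fixed y, x³ = 21·y³ + 7, so a solution requires the RHS to be a perfect cube.
Strategy: iterate y from -30 to 30, compute RHS = 21·y³ + 7, and check whether it is a (positive or negative) perfect cube.
Check small values of y:
  y = 0: RHS = 7 is not a perfect cube.
  y = 1: RHS = 28 is not a perfect cube.
  y = -1: RHS = -14 is not a perfect cube.
  y = 2: RHS = 175 is not a perfect cube.
  y = -2: RHS = -161 is not a perfect cube.
  y = 3: RHS = 574 is not a perfect cube.
  y = -3: RHS = -560 is not a perfect cube.
Continuing the search up to |y| = 30 finds no solutions either.
No (x, y) in the scanned range satisfies the equation.

No integer solutions with |y| ≤ 30.


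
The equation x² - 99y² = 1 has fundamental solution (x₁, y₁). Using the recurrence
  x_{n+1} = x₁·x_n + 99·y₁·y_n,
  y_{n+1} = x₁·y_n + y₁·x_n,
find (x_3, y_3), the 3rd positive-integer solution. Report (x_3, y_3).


Step 1: Find the fundamental solution (x₁, y₁) of x² - 99y² = 1.
  Expand √99 as a continued fraction. a₀ = ⌊√99⌋ = 9; iterate m_{k+1} = d_k·a_k − m_k, d_{k+1} = (99 − m_{k+1}²)/d_k, a_{k+1} = ⌊(a₀ + m_{k+1})/d_{k+1}⌋ (starting m₀ = 0, d₀ = 1), with convergents p_k = a_k·p_{k-1} + p_{k-2}, q_k = a_k·q_{k-1} + q_{k-2} (p₋₁ = 1, q₋₁ = 0):
  k = 0: a₀ = 9; p₀/q₀ = 9/1; p₀² − 99·q₀² = 81 − 99 = -18.
  k = 1: m = 9, d = 18, a = ⌊(9 + 9)/18⌋ = 1; p/q = (1·9 + 1)/(1·1 + 0) = 10/1; p² − 99·q² = 100 − 99 = 1.
  The first convergent with p² − 99·q² = 1 gives the fundamental solution (x₁, y₁) = (10, 1).
Step 2: Apply the recurrence (x_{n+1}, y_{n+1}) = (x₁x_n + 99y₁y_n, x₁y_n + y₁x_n) repeatedly.
  From (x_1, y_1) = (10, 1): x_2 = 10·10 + 99·1·1 = 199; y_2 = 10·1 + 1·10 = 20.
  From (x_2, y_2) = (199, 20): x_3 = 10·199 + 99·1·20 = 3970; y_3 = 10·20 + 1·199 = 399.
Step 3: Verify x_3² - 99·y_3² = 15760900 - 15760899 = 1 (should be 1). ✓

(x_1, y_1) = (10, 1); (x_3, y_3) = (3970, 399).


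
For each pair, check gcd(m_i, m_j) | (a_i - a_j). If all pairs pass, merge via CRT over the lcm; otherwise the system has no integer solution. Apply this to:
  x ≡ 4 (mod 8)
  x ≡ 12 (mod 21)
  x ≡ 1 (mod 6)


Moduli 8, 21, 6 are not pairwise coprime, so CRT works modulo lcm(m_i) when all pairwise compatibility conditions hold.
Pairwise compatibility: gcd(m_i, m_j) must divide a_i - a_j for every pair.
Merge one congruence at a time:
  Start: x ≡ 4 (mod 8).
  Combine with x ≡ 12 (mod 21): gcd(8, 21) = 1; 12 - 4 = 8, which IS divisible by 1, so compatible.
    Write x = 4 + 8·t and substitute into x ≡ 12 (mod 21): 8·t ≡ 12 − 4 = 8 (mod 21).
    The inverse of 8 mod 21 is 8 (since 8·8 = 64 = 3·21 + 1), so t ≡ 8·8 = 64 ≡ 1 (mod 21).
    Then x = 4 + 8·1 = 12, valid modulo lcm(8, 21) = 168: x ≡ 12 (mod 168).
  Combine with x ≡ 1 (mod 6): gcd(168, 6) = 6, and 1 - 12 = -11 is NOT divisible by 6.
    ⇒ system is inconsistent (no integer solution).

No solution (the system is inconsistent).


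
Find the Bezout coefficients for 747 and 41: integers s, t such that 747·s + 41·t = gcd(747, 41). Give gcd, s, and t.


Euclidean algorithm on (747, 41) — divide until remainder is 0:
  747 = 18 · 41 + 9
  41 = 4 · 9 + 5
  9 = 1 · 5 + 4
  5 = 1 · 4 + 1
  4 = 4 · 1 + 0
gcd(747, 41) = 1.
Track Bezout coefficients alongside the remainders: start with r₀ = 747 = a·1 + b·0 (s = 1, t = 0) and r₁ = 41 = a·0 + b·1 (s = 0, t = 1); each new remainder r_{k+1} = r_{k-1} − q_k·r_k inherits s_{k+1} = s_{k-1} − q_k·s_k, t_{k+1} = t_{k-1} − q_k·t_k, so r_k = a·s_k + b·t_k at every step:
  q = 18: r = 9, s = 1 − 18·0 = 1, t = 0 − 18·1 = -18  (check: 747·1 + 41·(-18) = 9)
  q = 4: r = 5, s = 0 − 4·1 = -4, t = 1 − 4·(-18) = 73  (check: 747·(-4) + 41·73 = 5)
  q = 1: r = 4, s = 1 − 1·(-4) = 5, t = -18 − 1·73 = -91  (check: 747·5 + 41·(-91) = 4)
  q = 1: r = 1, s = -4 − 1·5 = -9, t = 73 − 1·(-91) = 164  (check: 747·(-9) + 41·164 = 1)
The row with r = 1 (the gcd) gives the Bezout coefficients s = -9, t = 164.
Result: 747 · (-9) + 41 · (164) = 1.

gcd(747, 41) = 1; s = -9, t = 164 (check: 747·(-9) + 41·164 = 1).


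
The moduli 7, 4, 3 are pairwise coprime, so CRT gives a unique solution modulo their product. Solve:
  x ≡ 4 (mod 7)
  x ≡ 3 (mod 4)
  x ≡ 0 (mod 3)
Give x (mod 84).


Moduli 7, 4, 3 are pairwise coprime; by CRT there is a unique solution modulo M = 7 · 4 · 3 = 84.
Solve pairwise, accumulating the modulus:
  Start with x ≡ 4 (mod 7).
  Combine with x ≡ 3 (mod 4): since gcd(7, 4) = 1, we get a unique residue mod 28.
    Write x = 4 + 7·t and substitute into x ≡ 3 (mod 4): 7·t ≡ 3 − 4 = -1 (mod 4).
    Reduce coefficients mod 4: 3·t ≡ 3 (mod 4).
    The inverse of 3 mod 4 is 3 (since 3·3 = 9 = 2·4 + 1), so t ≡ 3·3 = 9 ≡ 1 (mod 4).
    Then x = 4 + 7·1 = 11, valid modulo lcm(7, 4) = 28: x ≡ 11 (mod 28).
  Combine with x ≡ 0 (mod 3): since gcd(28, 3) = 1, we get a unique residue mod 84.
    Write x = 11 + 28·t and substitute into x ≡ 0 (mod 3): 28·t ≡ 0 − 11 = -11 (mod 3).
    Reduce coefficients mod 3: 1·t ≡ 1 (mod 3).
    So t ≡ 1 (mod 3).
    Then x = 11 + 28·1 = 39, valid modulo lcm(28, 3) = 84: x ≡ 39 (mod 84).
Verify: 39 mod 7 = 4 ✓, 39 mod 4 = 3 ✓, 39 mod 3 = 0 ✓.

x ≡ 39 (mod 84).


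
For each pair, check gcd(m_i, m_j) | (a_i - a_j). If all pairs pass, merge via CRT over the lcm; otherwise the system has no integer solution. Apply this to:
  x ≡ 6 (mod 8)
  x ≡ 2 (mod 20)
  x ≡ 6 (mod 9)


Moduli 8, 20, 9 are not pairwise coprime, so CRT works modulo lcm(m_i) when all pairwise compatibility conditions hold.
Pairwise compatibility: gcd(m_i, m_j) must divide a_i - a_j for every pair.
Merge one congruence at a time:
  Start: x ≡ 6 (mod 8).
  Combine with x ≡ 2 (mod 20): gcd(8, 20) = 4; 2 - 6 = -4, which IS divisible by 4, so compatible.
    Write x = 6 + 8·t and substitute into x ≡ 2 (mod 20): 8·t ≡ 2 − 6 = -4 (mod 20).
    Divide the congruence (and modulus) by g = 4: 2·t ≡ -1 (mod 5).
    Reduce coefficients mod 5: 2·t ≡ 4 (mod 5).
    The inverse of 2 mod 5 is 3 (since 2·3 = 6 = 1·5 + 1), so t ≡ 3·4 = 12 ≡ 2 (mod 5).
    Then x = 6 + 8·2 = 22, valid modulo lcm(8, 20) = 40: x ≡ 22 (mod 40).
  Combine with x ≡ 6 (mod 9): gcd(40, 9) = 1; 6 - 22 = -16, which IS divisible by 1, so compatible.
    Write x = 22 + 40·t and substitute into x ≡ 6 (mod 9): 40·t ≡ 6 − 22 = -16 (mod 9).
    Reduce coefficients mod 9: 4·t ≡ 2 (mod 9).
    The inverse of 4 mod 9 is 7 (since 4·7 = 28 = 3·9 + 1), so t ≡ 7·2 = 14 ≡ 5 (mod 9).
    Then x = 22 + 40·5 = 222, valid modulo lcm(40, 9) = 360: x ≡ 222 (mod 360).
Verify: 222 mod 8 = 6, 222 mod 20 = 2, 222 mod 9 = 6.

x ≡ 222 (mod 360).


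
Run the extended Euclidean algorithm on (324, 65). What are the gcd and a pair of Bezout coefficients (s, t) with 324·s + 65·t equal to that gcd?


Euclidean algorithm on (324, 65) — divide until remainder is 0:
  324 = 4 · 65 + 64
  65 = 1 · 64 + 1
  64 = 64 · 1 + 0
gcd(324, 65) = 1.
Track Bezout coefficients alongside the remainders: start with r₀ = 324 = a·1 + b·0 (s = 1, t = 0) and r₁ = 65 = a·0 + b·1 (s = 0, t = 1); each new remainder r_{k+1} = r_{k-1} − q_k·r_k inherits s_{k+1} = s_{k-1} − q_k·s_k, t_{k+1} = t_{k-1} − q_k·t_k, so r_k = a·s_k + b·t_k at every step:
  q = 4: r = 64, s = 1 − 4·0 = 1, t = 0 − 4·1 = -4  (check: 324·1 + 65·(-4) = 64)
  q = 1: r = 1, s = 0 − 1·1 = -1, t = 1 − 1·(-4) = 5  (check: 324·(-1) + 65·5 = 1)
The row with r = 1 (the gcd) gives the Bezout coefficients s = -1, t = 5.
Result: 324 · (-1) + 65 · (5) = 1.

gcd(324, 65) = 1; s = -1, t = 5 (check: 324·(-1) + 65·5 = 1).


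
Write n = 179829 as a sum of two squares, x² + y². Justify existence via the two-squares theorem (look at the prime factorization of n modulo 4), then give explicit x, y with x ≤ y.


Step 1: Factor n = 179829 = 3^2 · 13 · 29 · 53.
Step 2: Check the mod-4 condition on each prime factor: 3 ≡ 3 (mod 4), exponent 2 (must be even); 13 ≡ 1 (mod 4), exponent 1; 29 ≡ 1 (mod 4), exponent 1; 53 ≡ 1 (mod 4), exponent 1.
All primes ≡ 3 (mod 4) appear to even exponent (or don't appear), so by the two-squares theorem n IS expressible as a sum of two squares.
Step 3: Build a representation. Group n = k² · m with k = 3 and m = 13 · 29 · 53 = 19981 (a product of primes ≡ 1 (mod 4)); a representation of m scales to one of n via (k·x)² + (k·y)² = k²(x² + y²). Each prime p ≡ 1 (mod 4) is itself a sum of two squares; find a² by testing p − a² for a perfect square:
  13: 13 − 1² = 12, 13 − 2² = 9 = 3² ⇒ 13 = 2² + 3².
  29: 29 − 1² = 28, 29 − 2² = 25 = 5² ⇒ 29 = 2² + 5².
  53: 53 − 1² = 52, 53 − 2² = 49 = 7² ⇒ 53 = 2² + 7².
  Combine using the Brahmagupta–Fibonacci identity (a² + b²)(c² + d²) = (ac − bd)² + (ad + bc)² = (ac + bd)² + (ad − bc)²:
  13 · 29 = 377: from (2² + 3²)(2² + 5²), take (2·2 − 3·5, 2·5 + 3·2) = (4 − 15, 10 + 6) = (-11, 16); dropping signs (only squares matter) gives (11, 16); check 11² + 16² = 121 + 256 = 377 ✓.
  377 · 53 = 19981: from (11² + 16²)(2² + 7²), take (11·2 − 16·7, 11·7 + 16·2) = (22 − 112, 77 + 32) = (-90, 109); dropping signs (only squares matter) gives (90, 109); check 90² + 109² = 8100 + 11881 = 19981 ✓.
  Scale by k = 3: (3·90, 3·109) = (270, 327).
Step 4: Order so x ≤ y and verify: 270² + 327² = 72900 + 106929 = 179829 = n. ✓

n = 179829 = 270² + 327² (one valid representation with x ≤ y).


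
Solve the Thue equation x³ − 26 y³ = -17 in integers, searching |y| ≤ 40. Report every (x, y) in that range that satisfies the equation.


The equation is x³ - 26y³ = -17. For fixed y, x³ = 26·y³ − 17, so a solution requires the RHS to be a perfect cube.
Strategy: iterate y from -40 to 40, compute RHS = 26·y³ − 17, and check whether it is a (positive or negative) perfect cube.
Check small values of y:
  y = 0: RHS = -17 is not a perfect cube.
  y = 1: RHS = 9 is not a perfect cube.
  y = -1: RHS = -43 is not a perfect cube.
  y = 2: RHS = 191 is not a perfect cube.
  y = -2: RHS = -225 is not a perfect cube.
  y = 3: RHS = 685 is not a perfect cube.
  y = -3: RHS = -719 is not a perfect cube.
Continuing the search up to |y| = 40 finds no solutions either.
No (x, y) in the scanned range satisfies the equation.

No integer solutions with |y| ≤ 40.


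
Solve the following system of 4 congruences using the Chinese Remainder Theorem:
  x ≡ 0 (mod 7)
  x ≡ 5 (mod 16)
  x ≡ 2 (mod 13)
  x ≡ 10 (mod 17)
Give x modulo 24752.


Product of moduli M = 7 · 16 · 13 · 17 = 24752.
Merge one congruence at a time:
  Start: x ≡ 0 (mod 7).
  Combine with x ≡ 5 (mod 16); new modulus lcm = 112.
    Write x = 0 + 7·t and substitute into x ≡ 5 (mod 16): 7·t ≡ 5 − 0 = 5 (mod 16).
    The inverse of 7 mod 16 is 7 (since 7·7 = 49 = 3·16 + 1), so t ≡ 7·5 = 35 ≡ 3 (mod 16).
    Then x = 0 + 7·3 = 21, valid modulo lcm(7, 16) = 112: x ≡ 21 (mod 112).
  Combine with x ≡ 2 (mod 13); new modulus lcm = 1456.
    Write x = 21 + 112·t and substitute into x ≡ 2 (mod 13): 112·t ≡ 2 − 21 = -19 (mod 13).
    Reduce coefficients mod 13: 8·t ≡ 7 (mod 13).
    The inverse of 8 mod 13 is 5 (since 8·5 = 40 = 3·13 + 1), so t ≡ 5·7 = 35 ≡ 9 (mod 13).
    Then x = 21 + 112·9 = 1029, valid modulo lcm(112, 13) = 1456: x ≡ 1029 (mod 1456).
  Combine with x ≡ 10 (mod 17); new modulus lcm = 24752.
    Write x = 1029 + 1456·t and substitute into x ≡ 10 (mod 17): 1456·t ≡ 10 − 1029 = -1019 (mod 17).
    Reduce coefficients mod 17: 11·t ≡ 1 (mod 17).
    The inverse of 11 mod 17 is 14 (since 11·14 = 154 = 9·17 + 1), so t ≡ 14·1 = 14 ≡ 14 (mod 17).
    Then x = 1029 + 1456·14 = 21413, valid modulo lcm(1456, 17) = 24752: x ≡ 21413 (mod 24752).
Verify against each original: 21413 mod 7 = 0, 21413 mod 16 = 5, 21413 mod 13 = 2, 21413 mod 17 = 10.

x ≡ 21413 (mod 24752).


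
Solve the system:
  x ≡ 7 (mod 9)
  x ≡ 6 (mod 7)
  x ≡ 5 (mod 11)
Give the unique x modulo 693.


Moduli 9, 7, 11 are pairwise coprime; by CRT there is a unique solution modulo M = 9 · 7 · 11 = 693.
Solve pairwise, accumulating the modulus:
  Start with x ≡ 7 (mod 9).
  Combine with x ≡ 6 (mod 7): since gcd(9, 7) = 1, we get a unique residue mod 63.
    Write x = 7 + 9·t and substitute into x ≡ 6 (mod 7): 9·t ≡ 6 − 7 = -1 (mod 7).
    Reduce coefficients mod 7: 2·t ≡ 6 (mod 7).
    The inverse of 2 mod 7 is 4 (since 2·4 = 8 = 1·7 + 1), so t ≡ 4·6 = 24 ≡ 3 (mod 7).
    Then x = 7 + 9·3 = 34, valid modulo lcm(9, 7) = 63: x ≡ 34 (mod 63).
  Combine with x ≡ 5 (mod 11): since gcd(63, 11) = 1, we get a unique residue mod 693.
    Write x = 34 + 63·t and substitute into x ≡ 5 (mod 11): 63·t ≡ 5 − 34 = -29 (mod 11).
    Reduce coefficients mod 11: 8·t ≡ 4 (mod 11).
    The inverse of 8 mod 11 is 7 (since 8·7 = 56 = 5·11 + 1), so t ≡ 7·4 = 28 ≡ 6 (mod 11).
    Then x = 34 + 63·6 = 412, valid modulo lcm(63, 11) = 693: x ≡ 412 (mod 693).
Verify: 412 mod 9 = 7 ✓, 412 mod 7 = 6 ✓, 412 mod 11 = 5 ✓.

x ≡ 412 (mod 693).


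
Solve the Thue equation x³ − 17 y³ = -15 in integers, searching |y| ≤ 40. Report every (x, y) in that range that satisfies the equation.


The equation is x³ - 17y³ = -15. For fixed y, x³ = 17·y³ − 15, so a solution requires the RHS to be a perfect cube.
Strategy: iterate y from -40 to 40, compute RHS = 17·y³ − 15, and check whether it is a (positive or negative) perfect cube.
Check small values of y:
  y = 0: RHS = -15 is not a perfect cube.
  y = 1: RHS = 2 is not a perfect cube.
  y = -1: RHS = -32 is not a perfect cube.
  y = 2: RHS = 121 is not a perfect cube.
  y = -2: RHS = -151 is not a perfect cube.
  y = 3: RHS = 444 is not a perfect cube.
  y = -3: RHS = -474 is not a perfect cube.
Continuing the search up to |y| = 40 finds no solutions either.
No (x, y) in the scanned range satisfies the equation.

No integer solutions with |y| ≤ 40.


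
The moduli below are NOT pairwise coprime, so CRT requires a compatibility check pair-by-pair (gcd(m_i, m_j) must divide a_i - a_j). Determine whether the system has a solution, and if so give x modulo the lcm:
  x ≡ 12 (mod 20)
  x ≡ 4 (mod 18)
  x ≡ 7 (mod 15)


Moduli 20, 18, 15 are not pairwise coprime, so CRT works modulo lcm(m_i) when all pairwise compatibility conditions hold.
Pairwise compatibility: gcd(m_i, m_j) must divide a_i - a_j for every pair.
Merge one congruence at a time:
  Start: x ≡ 12 (mod 20).
  Combine with x ≡ 4 (mod 18): gcd(20, 18) = 2; 4 - 12 = -8, which IS divisible by 2, so compatible.
    Write x = 12 + 20·t and substitute into x ≡ 4 (mod 18): 20·t ≡ 4 − 12 = -8 (mod 18).
    Divide the congruence (and modulus) by g = 2: 10·t ≡ -4 (mod 9).
    Reduce coefficients mod 9: 1·t ≡ 5 (mod 9).
    So t ≡ 5 (mod 9).
    Then x = 12 + 20·5 = 112, valid modulo lcm(20, 18) = 180: x ≡ 112 (mod 180).
  Combine with x ≡ 7 (mod 15): gcd(180, 15) = 15; 7 - 112 = -105, which IS divisible by 15, so compatible.
    Write x = 112 + 180·t and substitute into x ≡ 7 (mod 15): 180·t ≡ 7 − 112 = -105 (mod 15).
    Divide the congruence (and modulus) by g = 15: 12·t ≡ -7 (mod 1).
    Modulo 1 every t works; take t = 0.
    Then x = 112 + 180·0 = 112, valid modulo lcm(180, 15) = 180: x ≡ 112 (mod 180).
Verify: 112 mod 20 = 12, 112 mod 18 = 4, 112 mod 15 = 7.

x ≡ 112 (mod 180).


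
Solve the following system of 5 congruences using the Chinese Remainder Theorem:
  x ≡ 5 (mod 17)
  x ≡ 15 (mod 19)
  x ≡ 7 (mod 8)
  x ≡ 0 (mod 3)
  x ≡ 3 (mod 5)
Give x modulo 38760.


Product of moduli M = 17 · 19 · 8 · 3 · 5 = 38760.
Merge one congruence at a time:
  Start: x ≡ 5 (mod 17).
  Combine with x ≡ 15 (mod 19); new modulus lcm = 323.
    Write x = 5 + 17·t and substitute into x ≡ 15 (mod 19): 17·t ≡ 15 − 5 = 10 (mod 19).
    The inverse of 17 mod 19 is 9 (since 17·9 = 153 = 8·19 + 1), so t ≡ 9·10 = 90 ≡ 14 (mod 19).
    Then x = 5 + 17·14 = 243, valid modulo lcm(17, 19) = 323: x ≡ 243 (mod 323).
  Combine with x ≡ 7 (mod 8); new modulus lcm = 2584.
    Write x = 243 + 323·t and substitute into x ≡ 7 (mod 8): 323·t ≡ 7 − 243 = -236 (mod 8).
    Reduce coefficients mod 8: 3·t ≡ 4 (mod 8).
    The inverse of 3 mod 8 is 3 (since 3·3 = 9 = 1·8 + 1), so t ≡ 3·4 = 12 ≡ 4 (mod 8).
    Then x = 243 + 323·4 = 1535, valid modulo lcm(323, 8) = 2584: x ≡ 1535 (mod 2584).
  Combine with x ≡ 0 (mod 3); new modulus lcm = 7752.
    Write x = 1535 + 2584·t and substitute into x ≡ 0 (mod 3): 2584·t ≡ 0 − 1535 = -1535 (mod 3).
    Reduce coefficients mod 3: 1·t ≡ 1 (mod 3).
    So t ≡ 1 (mod 3).
    Then x = 1535 + 2584·1 = 4119, valid modulo lcm(2584, 3) = 7752: x ≡ 4119 (mod 7752).
  Combine with x ≡ 3 (mod 5); new modulus lcm = 38760.
    Write x = 4119 + 7752·t and substitute into x ≡ 3 (mod 5): 7752·t ≡ 3 − 4119 = -4116 (mod 5).
    Reduce coefficients mod 5: 2·t ≡ 4 (mod 5).
    The inverse of 2 mod 5 is 3 (since 2·3 = 6 = 1·5 + 1), so t ≡ 3·4 = 12 ≡ 2 (mod 5).
    Then x = 4119 + 7752·2 = 19623, valid modulo lcm(7752, 5) = 38760: x ≡ 19623 (mod 38760).
Verify against each original: 19623 mod 17 = 5, 19623 mod 19 = 15, 19623 mod 8 = 7, 19623 mod 3 = 0, 19623 mod 5 = 3.

x ≡ 19623 (mod 38760).


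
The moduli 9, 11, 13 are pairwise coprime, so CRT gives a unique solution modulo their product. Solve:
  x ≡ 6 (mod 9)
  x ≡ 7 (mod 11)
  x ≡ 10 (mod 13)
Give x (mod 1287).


Moduli 9, 11, 13 are pairwise coprime; by CRT there is a unique solution modulo M = 9 · 11 · 13 = 1287.
Solve pairwise, accumulating the modulus:
  Start with x ≡ 6 (mod 9).
  Combine with x ≡ 7 (mod 11): since gcd(9, 11) = 1, we get a unique residue mod 99.
    Write x = 6 + 9·t and substitute into x ≡ 7 (mod 11): 9·t ≡ 7 − 6 = 1 (mod 11).
    The inverse of 9 mod 11 is 5 (since 9·5 = 45 = 4·11 + 1), so t ≡ 5·1 = 5 ≡ 5 (mod 11).
    Then x = 6 + 9·5 = 51, valid modulo lcm(9, 11) = 99: x ≡ 51 (mod 99).
  Combine with x ≡ 10 (mod 13): since gcd(99, 13) = 1, we get a unique residue mod 1287.
    Write x = 51 + 99·t and substitute into x ≡ 10 (mod 13): 99·t ≡ 10 − 51 = -41 (mod 13).
    Reduce coefficients mod 13: 8·t ≡ 11 (mod 13).
    The inverse of 8 mod 13 is 5 (since 8·5 = 40 = 3·13 + 1), so t ≡ 5·11 = 55 ≡ 3 (mod 13).
    Then x = 51 + 99·3 = 348, valid modulo lcm(99, 13) = 1287: x ≡ 348 (mod 1287).
Verify: 348 mod 9 = 6 ✓, 348 mod 11 = 7 ✓, 348 mod 13 = 10 ✓.

x ≡ 348 (mod 1287).


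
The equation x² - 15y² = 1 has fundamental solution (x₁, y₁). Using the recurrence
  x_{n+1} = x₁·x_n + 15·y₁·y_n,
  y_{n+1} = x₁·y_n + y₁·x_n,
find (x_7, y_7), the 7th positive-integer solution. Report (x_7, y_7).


Step 1: Find the fundamental solution (x₁, y₁) of x² - 15y² = 1.
  Expand √15 as a continued fraction. a₀ = ⌊√15⌋ = 3; iterate m_{k+1} = d_k·a_k − m_k, d_{k+1} = (15 − m_{k+1}²)/d_k, a_{k+1} = ⌊(a₀ + m_{k+1})/d_{k+1}⌋ (starting m₀ = 0, d₀ = 1), with convergents p_k = a_k·p_{k-1} + p_{k-2}, q_k = a_k·q_{k-1} + q_{k-2} (p₋₁ = 1, q₋₁ = 0):
  k = 0: a₀ = 3; p₀/q₀ = 3/1; p₀² − 15·q₀² = 9 − 15 = -6.
  k = 1: m = 3, d = 6, a = ⌊(3 + 3)/6⌋ = 1; p/q = (1·3 + 1)/(1·1 + 0) = 4/1; p² − 15·q² = 16 − 15 = 1.
  The first convergent with p² − 15·q² = 1 gives the fundamental solution (x₁, y₁) = (4, 1).
Step 2: Apply the recurrence (x_{n+1}, y_{n+1}) = (x₁x_n + 15y₁y_n, x₁y_n + y₁x_n) repeatedly.
  From (x_1, y_1) = (4, 1): x_2 = 4·4 + 15·1·1 = 31; y_2 = 4·1 + 1·4 = 8.
  From (x_2, y_2) = (31, 8): x_3 = 4·31 + 15·1·8 = 244; y_3 = 4·8 + 1·31 = 63.
  From (x_3, y_3) = (244, 63): x_4 = 4·244 + 15·1·63 = 1921; y_4 = 4·63 + 1·244 = 496.
  From (x_4, y_4) = (1921, 496): x_5 = 4·1921 + 15·1·496 = 15124; y_5 = 4·496 + 1·1921 = 3905.
  From (x_5, y_5) = (15124, 3905): x_6 = 4·15124 + 15·1·3905 = 119071; y_6 = 4·3905 + 1·15124 = 30744.
  From (x_6, y_6) = (119071, 30744): x_7 = 4·119071 + 15·1·30744 = 937444; y_7 = 4·30744 + 1·119071 = 242047.
Step 3: Verify x_7² - 15·y_7² = 878801253136 - 878801253135 = 1 (should be 1). ✓

(x_1, y_1) = (4, 1); (x_7, y_7) = (937444, 242047).


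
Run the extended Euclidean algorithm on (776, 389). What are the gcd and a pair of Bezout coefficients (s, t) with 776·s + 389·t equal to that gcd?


Euclidean algorithm on (776, 389) — divide until remainder is 0:
  776 = 1 · 389 + 387
  389 = 1 · 387 + 2
  387 = 193 · 2 + 1
  2 = 2 · 1 + 0
gcd(776, 389) = 1.
Track Bezout coefficients alongside the remainders: start with r₀ = 776 = a·1 + b·0 (s = 1, t = 0) and r₁ = 389 = a·0 + b·1 (s = 0, t = 1); each new remainder r_{k+1} = r_{k-1} − q_k·r_k inherits s_{k+1} = s_{k-1} − q_k·s_k, t_{k+1} = t_{k-1} − q_k·t_k, so r_k = a·s_k + b·t_k at every step:
  q = 1: r = 387, s = 1 − 1·0 = 1, t = 0 − 1·1 = -1  (check: 776·1 + 389·(-1) = 387)
  q = 1: r = 2, s = 0 − 1·1 = -1, t = 1 − 1·(-1) = 2  (check: 776·(-1) + 389·2 = 2)
  q = 193: r = 1, s = 1 − 193·(-1) = 194, t = -1 − 193·2 = -387  (check: 776·194 + 389·(-387) = 1)
The row with r = 1 (the gcd) gives the Bezout coefficients s = 194, t = -387.
Result: 776 · (194) + 389 · (-387) = 1.

gcd(776, 389) = 1; s = 194, t = -387 (check: 776·194 + 389·(-387) = 1).


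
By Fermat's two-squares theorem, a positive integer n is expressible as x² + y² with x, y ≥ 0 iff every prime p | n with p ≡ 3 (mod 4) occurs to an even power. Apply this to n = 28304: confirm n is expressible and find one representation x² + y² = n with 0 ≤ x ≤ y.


Step 1: Factor n = 28304 = 2^4 · 29 · 61.
Step 2: Check the mod-4 condition on each prime factor: 2 = 2 (special); 29 ≡ 1 (mod 4), exponent 1; 61 ≡ 1 (mod 4), exponent 1.
All primes ≡ 3 (mod 4) appear to even exponent (or don't appear), so by the two-squares theorem n IS expressible as a sum of two squares.
Step 3: Build a representation. Group n = k² · m with k = 4 and m = 29 · 61 = 1769 (a product of primes ≡ 1 (mod 4)); a representation of m scales to one of n via (k·x)² + (k·y)² = k²(x² + y²). Each prime p ≡ 1 (mod 4) is itself a sum of two squares; find a² by testing p − a² for a perfect square:
  29: 29 − 1² = 28, 29 − 2² = 25 = 5² ⇒ 29 = 2² + 5².
  61: 61 − 1² = 60, 61 − 2² = 57, 61 − 3² = 52, 61 − 4² = 45, 61 − 5² = 36 = 6² ⇒ 61 = 5² + 6².
  Combine using the Brahmagupta–Fibonacci identity (a² + b²)(c² + d²) = (ac − bd)² + (ad + bc)² = (ac + bd)² + (ad − bc)²:
  29 · 61 = 1769: from (2² + 5²)(5² + 6²), take (2·5 − 5·6, 2·6 + 5·5) = (10 − 30, 12 + 25) = (-20, 37); dropping signs (only squares matter) gives (20, 37); check 20² + 37² = 400 + 1369 = 1769 ✓.
  Scale by k = 4: (4·20, 4·37) = (80, 148).
Step 4: Order so x ≤ y and verify: 80² + 148² = 6400 + 21904 = 28304 = n. ✓

n = 28304 = 80² + 148² (one valid representation with x ≤ y).


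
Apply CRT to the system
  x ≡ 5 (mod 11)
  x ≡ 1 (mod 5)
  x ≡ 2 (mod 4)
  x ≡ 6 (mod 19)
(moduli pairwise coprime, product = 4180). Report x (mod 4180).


Product of moduli M = 11 · 5 · 4 · 19 = 4180.
Merge one congruence at a time:
  Start: x ≡ 5 (mod 11).
  Combine with x ≡ 1 (mod 5); new modulus lcm = 55.
    Write x = 5 + 11·t and substitute into x ≡ 1 (mod 5): 11·t ≡ 1 − 5 = -4 (mod 5).
    Reduce coefficients mod 5: 1·t ≡ 1 (mod 5).
    So t ≡ 1 (mod 5).
    Then x = 5 + 11·1 = 16, valid modulo lcm(11, 5) = 55: x ≡ 16 (mod 55).
  Combine with x ≡ 2 (mod 4); new modulus lcm = 220.
    Write x = 16 + 55·t and substitute into x ≡ 2 (mod 4): 55·t ≡ 2 − 16 = -14 (mod 4).
    Reduce coefficients mod 4: 3·t ≡ 2 (mod 4).
    The inverse of 3 mod 4 is 3 (since 3·3 = 9 = 2·4 + 1), so t ≡ 3·2 = 6 ≡ 2 (mod 4).
    Then x = 16 + 55·2 = 126, valid modulo lcm(55, 4) = 220: x ≡ 126 (mod 220).
  Combine with x ≡ 6 (mod 19); new modulus lcm = 4180.
    Write x = 126 + 220·t and substitute into x ≡ 6 (mod 19): 220·t ≡ 6 − 126 = -120 (mod 19).
    Reduce coefficients mod 19: 11·t ≡ 13 (mod 19).
    The inverse of 11 mod 19 is 7 (since 11·7 = 77 = 4·19 + 1), so t ≡ 7·13 = 91 ≡ 15 (mod 19).
    Then x = 126 + 220·15 = 3426, valid modulo lcm(220, 19) = 4180: x ≡ 3426 (mod 4180).
Verify against each original: 3426 mod 11 = 5, 3426 mod 5 = 1, 3426 mod 4 = 2, 3426 mod 19 = 6.

x ≡ 3426 (mod 4180).


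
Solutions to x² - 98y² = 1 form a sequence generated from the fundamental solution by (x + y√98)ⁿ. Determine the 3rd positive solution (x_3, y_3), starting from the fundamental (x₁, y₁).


Step 1: Find the fundamental solution (x₁, y₁) of x² - 98y² = 1.
  Expand √98 as a continued fraction. a₀ = ⌊√98⌋ = 9; iterate m_{k+1} = d_k·a_k − m_k, d_{k+1} = (98 − m_{k+1}²)/d_k, a_{k+1} = ⌊(a₀ + m_{k+1})/d_{k+1}⌋ (starting m₀ = 0, d₀ = 1), with convergents p_k = a_k·p_{k-1} + p_{k-2}, q_k = a_k·q_{k-1} + q_{k-2} (p₋₁ = 1, q₋₁ = 0):
  k = 0: a₀ = 9; p₀/q₀ = 9/1; p₀² − 98·q₀² = 81 − 98 = -17.
  k = 1: m = 9, d = 17, a = ⌊(9 + 9)/17⌋ = 1; p/q = (1·9 + 1)/(1·1 + 0) = 10/1; p² − 98·q² = 100 − 98 = 2.
  k = 2: m = 8, d = 2, a = ⌊(9 + 8)/2⌋ = 8; p/q = (8·10 + 9)/(8·1 + 1) = 89/9; p² − 98·q² = 7921 − 7938 = -17.
  k = 3: m = 8, d = 17, a = ⌊(9 + 8)/17⌋ = 1; p/q = (1·89 + 10)/(1·9 + 1) = 99/10; p² − 98·q² = 9801 − 9800 = 1.
  The first convergent with p² − 98·q² = 1 gives the fundamental solution (x₁, y₁) = (99, 10).
Step 2: Apply the recurrence (x_{n+1}, y_{n+1}) = (x₁x_n + 98y₁y_n, x₁y_n + y₁x_n) repeatedly.
  From (x_1, y_1) = (99, 10): x_2 = 99·99 + 98·10·10 = 19601; y_2 = 99·10 + 10·99 = 1980.
  From (x_2, y_2) = (19601, 1980): x_3 = 99·19601 + 98·10·1980 = 3880899; y_3 = 99·1980 + 10·19601 = 392030.
Step 3: Verify x_3² - 98·y_3² = 15061377048201 - 15061377048200 = 1 (should be 1). ✓

(x_1, y_1) = (99, 10); (x_3, y_3) = (3880899, 392030).


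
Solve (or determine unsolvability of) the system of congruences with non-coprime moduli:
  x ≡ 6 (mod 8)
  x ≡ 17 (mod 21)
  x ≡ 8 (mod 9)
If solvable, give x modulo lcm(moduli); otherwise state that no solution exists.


Moduli 8, 21, 9 are not pairwise coprime, so CRT works modulo lcm(m_i) when all pairwise compatibility conditions hold.
Pairwise compatibility: gcd(m_i, m_j) must divide a_i - a_j for every pair.
Merge one congruence at a time:
  Start: x ≡ 6 (mod 8).
  Combine with x ≡ 17 (mod 21): gcd(8, 21) = 1; 17 - 6 = 11, which IS divisible by 1, so compatible.
    Write x = 6 + 8·t and substitute into x ≡ 17 (mod 21): 8·t ≡ 17 − 6 = 11 (mod 21).
    The inverse of 8 mod 21 is 8 (since 8·8 = 64 = 3·21 + 1), so t ≡ 8·11 = 88 ≡ 4 (mod 21).
    Then x = 6 + 8·4 = 38, valid modulo lcm(8, 21) = 168: x ≡ 38 (mod 168).
  Combine with x ≡ 8 (mod 9): gcd(168, 9) = 3; 8 - 38 = -30, which IS divisible by 3, so compatible.
    Write x = 38 + 168·t and substitute into x ≡ 8 (mod 9): 168·t ≡ 8 − 38 = -30 (mod 9).
    Divide the congruence (and modulus) by g = 3: 56·t ≡ -10 (mod 3).
    Reduce coefficients mod 3: 2·t ≡ 2 (mod 3).
    The inverse of 2 mod 3 is 2 (since 2·2 = 4 = 1·3 + 1), so t ≡ 2·2 = 4 ≡ 1 (mod 3).
    Then x = 38 + 168·1 = 206, valid modulo lcm(168, 9) = 504: x ≡ 206 (mod 504).
Verify: 206 mod 8 = 6, 206 mod 21 = 17, 206 mod 9 = 8.

x ≡ 206 (mod 504).
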